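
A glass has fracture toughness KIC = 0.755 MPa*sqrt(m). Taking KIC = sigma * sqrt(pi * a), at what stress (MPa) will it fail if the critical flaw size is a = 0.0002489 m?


Rearrange KIC = sigma * sqrt(pi * a):
  sigma = KIC / sqrt(pi * a)
  sqrt(pi * 0.0002489) = 0.027963
  sigma = 0.755 / 0.027963 = 27.0 MPa

27.0 MPa


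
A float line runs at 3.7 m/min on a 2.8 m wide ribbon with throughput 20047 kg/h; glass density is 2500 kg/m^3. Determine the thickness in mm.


Ribbon cross-section from mass balance:
  Volume rate = throughput / density = 20047 / 2500 = 8.0188 m^3/h
  thickness = volume rate / (speed * 60 * width), i.e.
  thickness = throughput / (60 * speed * width * density) * 1000
  thickness = 20047 / (60 * 3.7 * 2.8 * 2500) * 1000 = 12.9 mm

12.9 mm


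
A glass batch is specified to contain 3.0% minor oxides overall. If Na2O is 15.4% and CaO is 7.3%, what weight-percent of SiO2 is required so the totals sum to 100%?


Known pieces sum to 100%:
  SiO2 = 100 - (others + Na2O + CaO)
  SiO2 = 100 - (3.0 + 15.4 + 7.3) = 74.3%

74.3%


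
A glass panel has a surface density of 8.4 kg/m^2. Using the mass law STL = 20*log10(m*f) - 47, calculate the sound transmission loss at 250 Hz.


Mass law: STL = 20 * log10(m * f) - 47
  m * f = 8.4 * 250 = 2100
  log10(2100) = 3.32222
  STL = 20 * 3.32222 - 47 = 66.4444 - 47 = 19.4 dB

19.4 dB


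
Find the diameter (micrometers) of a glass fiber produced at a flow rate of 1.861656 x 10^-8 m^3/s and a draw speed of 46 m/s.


Cross-sectional area from continuity:
  A = Q / v = 1.861656 x 10^-8 / 46 = 4.047078 x 10^-10 m^2
Diameter from circular cross-section:
  d = sqrt(4A / pi) * 10^6 (m -> um)
  d = sqrt(4 * 4.047078 x 10^-10 / pi) * 10^6 = 22.7 um

22.7 um


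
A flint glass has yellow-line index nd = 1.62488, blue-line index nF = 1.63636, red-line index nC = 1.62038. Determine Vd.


Abbe number formula: Vd = (nd - 1) / (nF - nC)
  nd - 1 = 1.62488 - 1 = 0.62488
  nF - nC = 1.63636 - 1.62038 = 0.01598
  Vd = 0.62488 / 0.01598 = 39.1

39.1


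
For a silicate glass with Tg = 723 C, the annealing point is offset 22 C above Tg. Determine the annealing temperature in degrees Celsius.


The annealing temperature is Tg plus the offset:
  T_anneal = 723 + 22 = 745 C

745 C


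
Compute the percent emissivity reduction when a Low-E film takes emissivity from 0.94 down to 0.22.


Percentage reduction = (1 - coated/uncoated) * 100
  Ratio = 0.22 / 0.94 = 0.234
  Reduction = (1 - 0.234) * 100 = 76.6%

76.6%


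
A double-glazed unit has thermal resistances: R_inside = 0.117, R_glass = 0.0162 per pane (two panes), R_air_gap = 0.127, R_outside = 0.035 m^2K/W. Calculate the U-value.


Total thermal resistance (series):
  R_total = R_in + R_glass + R_air + R_glass + R_out
  R_total = 0.117 + 0.0162 + 0.127 + 0.0162 + 0.035 = 0.3114 m^2K/W
U-value = 1 / R_total = 1 / 0.3114 = 3.211 W/m^2K

3.211 W/m^2K


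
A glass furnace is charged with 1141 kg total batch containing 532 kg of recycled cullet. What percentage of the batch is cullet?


Cullet ratio = (cullet mass / total batch mass) * 100
  Ratio = 532 / 1141 * 100 = 46.63%

46.63%


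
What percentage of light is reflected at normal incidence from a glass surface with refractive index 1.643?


Fresnel reflectance at normal incidence:
  R = ((n - 1)/(n + 1))^2
  (n - 1)/(n + 1) = (1.643 - 1)/(1.643 + 1) = 0.243284
  R = 0.243284^2 = 0.0591871
  R(%) = 0.0591871 * 100 = 5.919%

5.919%


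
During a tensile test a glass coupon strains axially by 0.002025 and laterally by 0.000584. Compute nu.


Poisson's ratio: nu = lateral strain / axial strain
  nu = 0.000584 / 0.002025 = 0.2884

0.2884


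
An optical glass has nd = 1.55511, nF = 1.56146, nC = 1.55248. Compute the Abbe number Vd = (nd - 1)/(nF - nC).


Abbe number formula: Vd = (nd - 1) / (nF - nC)
  nd - 1 = 1.55511 - 1 = 0.55511
  nF - nC = 1.56146 - 1.55248 = 0.00898
  Vd = 0.55511 / 0.00898 = 61.82

61.82


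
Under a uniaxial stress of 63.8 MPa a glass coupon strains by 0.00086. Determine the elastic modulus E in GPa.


Young's modulus: E = stress / strain
  E = 63.8 MPa / 0.00086 = 74186.05 MPa
Convert to GPa: 74186.05 / 1000 = 74.19 GPa

74.19 GPa


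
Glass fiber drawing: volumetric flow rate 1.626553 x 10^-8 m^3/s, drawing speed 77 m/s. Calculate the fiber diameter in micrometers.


Cross-sectional area from continuity:
  A = Q / v = 1.626553 x 10^-8 / 77 = 2.112406 x 10^-10 m^2
Diameter from circular cross-section:
  d = sqrt(4A / pi) * 10^6 (m -> um)
  d = sqrt(4 * 2.112406 x 10^-10 / pi) * 10^6 = 16.4 um

16.4 um


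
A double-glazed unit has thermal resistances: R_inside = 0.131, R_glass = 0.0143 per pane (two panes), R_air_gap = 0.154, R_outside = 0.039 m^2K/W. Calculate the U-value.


Total thermal resistance (series):
  R_total = R_in + R_glass + R_air + R_glass + R_out
  R_total = 0.131 + 0.0143 + 0.154 + 0.0143 + 0.039 = 0.3526 m^2K/W
U-value = 1 / R_total = 1 / 0.3526 = 2.836 W/m^2K

2.836 W/m^2K


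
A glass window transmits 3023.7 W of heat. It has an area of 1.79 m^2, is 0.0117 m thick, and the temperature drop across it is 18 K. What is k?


Fourier's law rearranged: k = Q * t / (A * dT)
  Numerator = 3023.7 * 0.0117 = 35.37729
  Denominator = 1.79 * 18 = 32.22
  k = 35.37729 / 32.22 = 1.098 W/mK

1.098 W/mK


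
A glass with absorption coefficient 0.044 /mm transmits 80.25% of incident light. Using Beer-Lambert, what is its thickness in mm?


Rearrange T = exp(-alpha * thickness):
  thickness = -ln(T) / alpha
  T = 80.25/100 = 0.8025
  ln(T) = -0.22002
  -ln(T) = 0.22002
  thickness = 0.22002 / 0.044 = 5.0 mm

5.0 mm


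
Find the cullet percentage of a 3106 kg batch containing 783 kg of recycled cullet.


Cullet ratio = (cullet mass / total batch mass) * 100
  Ratio = 783 / 3106 * 100 = 25.21%

25.21%


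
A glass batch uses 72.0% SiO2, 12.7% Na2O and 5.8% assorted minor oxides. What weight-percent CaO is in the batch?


Pieces sum to 100%:
  CaO = 100 - (SiO2 + Na2O + others)
  CaO = 100 - (72.0 + 12.7 + 5.8) = 9.5%

9.5%


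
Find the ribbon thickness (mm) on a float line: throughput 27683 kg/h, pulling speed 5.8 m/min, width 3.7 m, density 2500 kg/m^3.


Ribbon cross-section from mass balance:
  Volume rate = throughput / density = 27683 / 2500 = 11.0732 m^3/h
  thickness = volume rate / (speed * 60 * width), i.e.
  thickness = throughput / (60 * speed * width * density) * 1000
  thickness = 27683 / (60 * 5.8 * 3.7 * 2500) * 1000 = 8.6 mm

8.6 mm


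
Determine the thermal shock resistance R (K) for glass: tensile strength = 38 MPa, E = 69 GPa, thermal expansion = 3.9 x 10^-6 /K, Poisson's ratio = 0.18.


Thermal shock resistance: R = sigma * (1 - nu) / (E * alpha)
  Numerator = 38 * (1 - 0.18) = 31.16
  Denominator = 69 * 1000 * (3.9 x 10^-6) = 0.2691
  R = 31.16 / 0.2691 = 115.8 K

115.8 K


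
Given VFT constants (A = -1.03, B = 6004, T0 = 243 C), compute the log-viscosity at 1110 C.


VFT equation: log(eta) = A + B / (T - T0)
  T - T0 = 1110 - 243 = 867
  B / (T - T0) = 6004 / 867 = 6.925
  log(eta) = -1.03 + 6.925 = 5.895

5.895


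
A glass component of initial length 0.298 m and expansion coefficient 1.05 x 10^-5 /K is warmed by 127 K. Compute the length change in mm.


Thermal expansion formula: dL = alpha * L0 * dT
  dL = (1.05 x 10^-5) * 0.298 * 127 = 0.00039738 m
Convert to mm: 0.00039738 * 1000 = 0.3974 mm

0.3974 mm


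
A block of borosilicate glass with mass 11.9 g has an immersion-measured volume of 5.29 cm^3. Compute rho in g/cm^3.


Use the definition of density:
  rho = mass / volume
  rho = 11.9 / 5.29 = 2.25 g/cm^3

2.25 g/cm^3


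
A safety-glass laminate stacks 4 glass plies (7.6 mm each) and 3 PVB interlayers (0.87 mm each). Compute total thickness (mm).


Total thickness = glass contribution + PVB contribution
  Glass: 4 * 7.6 = 30.4 mm
  PVB: 3 * 0.87 = 2.61 mm
  Total = 30.4 + 2.61 = 33.01 mm

33.01 mm


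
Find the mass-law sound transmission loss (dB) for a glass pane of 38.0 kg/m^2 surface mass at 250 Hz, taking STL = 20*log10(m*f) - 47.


Mass law: STL = 20 * log10(m * f) - 47
  m * f = 38.0 * 250 = 9500
  log10(9500) = 3.97772
  STL = 20 * 3.97772 - 47 = 79.5544 - 47 = 32.6 dB

32.6 dB


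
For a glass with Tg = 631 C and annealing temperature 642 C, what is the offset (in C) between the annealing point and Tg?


Offset = T_anneal - Tg:
  offset = 642 - 631 = 11 C

11 C


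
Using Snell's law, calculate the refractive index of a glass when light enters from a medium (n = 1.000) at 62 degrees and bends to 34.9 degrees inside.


Apply Snell's law: n1 * sin(theta1) = n2 * sin(theta2)
  n2 = n1 * sin(theta1) / sin(theta2)
  sin(62) = 0.882948
  sin(34.9) = 0.572146
  n2 = 1.000 * 0.882948 / 0.572146 = 1.5432

1.5432


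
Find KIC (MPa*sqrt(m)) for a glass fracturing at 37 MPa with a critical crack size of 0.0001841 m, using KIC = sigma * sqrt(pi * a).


Fracture toughness: KIC = sigma * sqrt(pi * a)
  pi * a = pi * 0.0001841 = 0.000578367
  sqrt(pi * a) = 0.024049
  KIC = 37 * 0.024049 = 0.89 MPa*sqrt(m)

0.89 MPa*sqrt(m)


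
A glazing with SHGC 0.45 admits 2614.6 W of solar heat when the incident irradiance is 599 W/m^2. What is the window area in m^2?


Rearrange Q = Area * SHGC * Irradiance:
  Area = Q / (SHGC * Irradiance)
  Area = 2614.6 / (0.45 * 599) = 9.7 m^2

9.7 m^2


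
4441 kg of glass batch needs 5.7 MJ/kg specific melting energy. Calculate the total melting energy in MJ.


Total energy = mass * specific energy
  E = 4441 * 5.7 = 25313.7 MJ

25313.7 MJ


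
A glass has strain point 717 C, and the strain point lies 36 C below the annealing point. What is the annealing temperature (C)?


T_anneal = T_strain + gap:
  T_anneal = 717 + 36 = 753 C

753 C


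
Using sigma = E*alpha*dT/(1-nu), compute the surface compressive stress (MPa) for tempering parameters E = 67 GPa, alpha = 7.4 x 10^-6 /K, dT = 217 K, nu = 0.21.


Tempering stress: sigma = E * alpha * dT / (1 - nu)
  E (MPa) = 67 * 1000 = 67000
  Numerator = 67000 * (7.4 x 10^-6) * 217 = 107.5886
  Denominator = 1 - 0.21 = 0.79
  sigma = 107.5886 / 0.79 = 136.2 MPa

136.2 MPa


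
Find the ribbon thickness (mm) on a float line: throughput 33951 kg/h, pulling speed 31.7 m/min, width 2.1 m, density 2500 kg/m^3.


Ribbon cross-section from mass balance:
  Volume rate = throughput / density = 33951 / 2500 = 13.5804 m^3/h
  thickness = volume rate / (speed * 60 * width), i.e.
  thickness = throughput / (60 * speed * width * density) * 1000
  thickness = 33951 / (60 * 31.7 * 2.1 * 2500) * 1000 = 3.4 mm

3.4 mm


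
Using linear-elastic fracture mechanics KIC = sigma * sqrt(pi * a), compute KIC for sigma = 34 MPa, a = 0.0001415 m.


Fracture toughness: KIC = sigma * sqrt(pi * a)
  pi * a = pi * 0.0001415 = 0.000444535
  sqrt(pi * a) = 0.021084
  KIC = 34 * 0.021084 = 0.717 MPa*sqrt(m)

0.717 MPa*sqrt(m)


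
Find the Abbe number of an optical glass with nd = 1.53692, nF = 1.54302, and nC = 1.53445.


Abbe number formula: Vd = (nd - 1) / (nF - nC)
  nd - 1 = 1.53692 - 1 = 0.53692
  nF - nC = 1.54302 - 1.53445 = 0.00857
  Vd = 0.53692 / 0.00857 = 62.65

62.65


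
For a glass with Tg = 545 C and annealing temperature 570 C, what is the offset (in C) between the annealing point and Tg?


Offset = T_anneal - Tg:
  offset = 570 - 545 = 25 C

25 C


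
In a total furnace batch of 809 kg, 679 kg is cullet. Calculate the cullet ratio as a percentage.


Cullet ratio = (cullet mass / total batch mass) * 100
  Ratio = 679 / 809 * 100 = 83.93%

83.93%


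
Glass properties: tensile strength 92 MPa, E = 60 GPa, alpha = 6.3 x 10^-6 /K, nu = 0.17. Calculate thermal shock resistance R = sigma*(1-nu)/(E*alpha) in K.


Thermal shock resistance: R = sigma * (1 - nu) / (E * alpha)
  Numerator = 92 * (1 - 0.17) = 76.36
  Denominator = 60 * 1000 * (6.3 x 10^-6) = 0.378
  R = 76.36 / 0.378 = 202.0 K

202.0 K


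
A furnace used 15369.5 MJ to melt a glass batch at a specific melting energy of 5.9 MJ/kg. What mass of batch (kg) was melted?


Rearrange E = m * s for m:
  m = E / s
  m = 15369.5 / 5.9 = 2605.0 kg

2605.0 kg


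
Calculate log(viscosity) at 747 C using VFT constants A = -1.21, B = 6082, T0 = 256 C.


VFT equation: log(eta) = A + B / (T - T0)
  T - T0 = 747 - 256 = 491
  B / (T - T0) = 6082 / 491 = 12.387
  log(eta) = -1.21 + 12.387 = 11.177

11.177


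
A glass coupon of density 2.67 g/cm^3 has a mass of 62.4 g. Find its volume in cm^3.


Rearrange rho = m / V:
  V = m / rho
  V = 62.4 / 2.67 = 23.371 cm^3

23.371 cm^3


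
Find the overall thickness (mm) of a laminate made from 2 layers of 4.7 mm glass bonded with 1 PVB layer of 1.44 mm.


Total thickness = glass contribution + PVB contribution
  Glass: 2 * 4.7 = 9.4 mm
  PVB: 1 * 1.44 = 1.44 mm
  Total = 9.4 + 1.44 = 10.84 mm

10.84 mm


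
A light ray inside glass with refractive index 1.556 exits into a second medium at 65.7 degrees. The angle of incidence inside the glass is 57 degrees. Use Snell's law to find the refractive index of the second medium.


Apply Snell's law: n1 * sin(theta1) = n2 * sin(theta2)
  n2 = n1 * sin(theta1) / sin(theta2)
  sin(57) = 0.838671
  sin(65.7) = 0.911403
  n2 = 1.556 * 0.838671 / 0.911403 = 1.4318

1.4318


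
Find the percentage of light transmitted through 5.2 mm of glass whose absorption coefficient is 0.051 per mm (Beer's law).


Beer-Lambert law: T = exp(-alpha * thickness)
  exponent = -0.051 * 5.2 = -0.2652
  T = exp(-0.2652) = 0.7671
  Percentage = 0.7671 * 100 = 76.71%

76.71%


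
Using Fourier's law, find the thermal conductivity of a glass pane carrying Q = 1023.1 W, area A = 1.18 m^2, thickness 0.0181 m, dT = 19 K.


Fourier's law rearranged: k = Q * t / (A * dT)
  Numerator = 1023.1 * 0.0181 = 18.51811
  Denominator = 1.18 * 19 = 22.42
  k = 18.51811 / 22.42 = 0.826 W/mK

0.826 W/mK


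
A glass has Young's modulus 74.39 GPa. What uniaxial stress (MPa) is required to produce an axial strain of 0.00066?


Rearrange E = sigma / epsilon:
  sigma = E * epsilon
  E (MPa) = 74.39 * 1000 = 74390
  sigma = 74390 * 0.00066 = 49.1 MPa

49.1 MPa


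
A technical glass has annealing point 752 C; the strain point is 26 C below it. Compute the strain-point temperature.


Strain point = annealing point - difference:
  T_strain = 752 - 26 = 726 C

726 C


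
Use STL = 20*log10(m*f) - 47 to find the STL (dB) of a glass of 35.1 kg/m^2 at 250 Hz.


Mass law: STL = 20 * log10(m * f) - 47
  m * f = 35.1 * 250 = 8775
  log10(8775) = 3.94325
  STL = 20 * 3.94325 - 47 = 78.865 - 47 = 31.9 dB

31.9 dB


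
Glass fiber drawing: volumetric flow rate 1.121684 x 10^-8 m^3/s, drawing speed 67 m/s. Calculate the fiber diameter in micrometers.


Cross-sectional area from continuity:
  A = Q / v = 1.121684 x 10^-8 / 67 = 1.674155 x 10^-10 m^2
Diameter from circular cross-section:
  d = sqrt(4A / pi) * 10^6 (m -> um)
  d = sqrt(4 * 1.674155 x 10^-10 / pi) * 10^6 = 14.6 um

14.6 um


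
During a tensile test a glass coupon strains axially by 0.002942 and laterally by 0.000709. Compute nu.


Poisson's ratio: nu = lateral strain / axial strain
  nu = 0.000709 / 0.002942 = 0.241

0.241


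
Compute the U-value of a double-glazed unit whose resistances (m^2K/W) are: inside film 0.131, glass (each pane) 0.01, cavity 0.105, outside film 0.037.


Total thermal resistance (series):
  R_total = R_in + R_glass + R_air + R_glass + R_out
  R_total = 0.131 + 0.01 + 0.105 + 0.01 + 0.037 = 0.293 m^2K/W
U-value = 1 / R_total = 1 / 0.293 = 3.413 W/m^2K

3.413 W/m^2K


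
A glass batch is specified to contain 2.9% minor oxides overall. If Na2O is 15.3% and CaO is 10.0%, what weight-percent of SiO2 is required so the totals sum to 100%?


Known pieces sum to 100%:
  SiO2 = 100 - (others + Na2O + CaO)
  SiO2 = 100 - (2.9 + 15.3 + 10.0) = 71.8%

71.8%


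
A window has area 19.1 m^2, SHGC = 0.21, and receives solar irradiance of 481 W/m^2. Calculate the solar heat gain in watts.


Solar heat gain: Q = Area * SHGC * Irradiance
  Q = 19.1 * 0.21 * 481 = 1929.3 W

1929.3 W


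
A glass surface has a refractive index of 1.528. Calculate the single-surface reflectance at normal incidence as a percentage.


Fresnel reflectance at normal incidence:
  R = ((n - 1)/(n + 1))^2
  (n - 1)/(n + 1) = (1.528 - 1)/(1.528 + 1) = 0.208861
  R = 0.208861^2 = 0.0436229
  R(%) = 0.0436229 * 100 = 4.362%

4.362%


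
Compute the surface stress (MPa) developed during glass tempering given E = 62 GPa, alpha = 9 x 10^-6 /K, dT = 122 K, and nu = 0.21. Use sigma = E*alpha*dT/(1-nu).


Tempering stress: sigma = E * alpha * dT / (1 - nu)
  E (MPa) = 62 * 1000 = 62000
  Numerator = 62000 * (9 x 10^-6) * 122 = 68.076
  Denominator = 1 - 0.21 = 0.79
  sigma = 68.076 / 0.79 = 86.2 MPa

86.2 MPa


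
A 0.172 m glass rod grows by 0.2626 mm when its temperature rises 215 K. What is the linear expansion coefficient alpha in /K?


Rearrange dL = alpha * L0 * dT for alpha:
  alpha = dL / (L0 * dT)
  alpha = (0.2626 / 1000) / (0.172 * 215) = 0.000007101 /K = 7.101 x 10^-6 /K

7.101 x 10^-6 /K


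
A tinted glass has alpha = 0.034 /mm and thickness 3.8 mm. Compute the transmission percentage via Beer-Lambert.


Beer-Lambert law: T = exp(-alpha * thickness)
  exponent = -0.034 * 3.8 = -0.1292
  T = exp(-0.1292) = 0.8788
  Percentage = 0.8788 * 100 = 87.88%

87.88%


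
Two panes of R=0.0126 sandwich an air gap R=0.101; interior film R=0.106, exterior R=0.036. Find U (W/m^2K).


Total thermal resistance (series):
  R_total = R_in + R_glass + R_air + R_glass + R_out
  R_total = 0.106 + 0.0126 + 0.101 + 0.0126 + 0.036 = 0.2682 m^2K/W
U-value = 1 / R_total = 1 / 0.2682 = 3.729 W/m^2K

3.729 W/m^2K


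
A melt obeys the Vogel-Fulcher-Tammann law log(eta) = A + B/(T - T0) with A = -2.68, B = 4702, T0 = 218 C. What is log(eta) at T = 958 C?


VFT equation: log(eta) = A + B / (T - T0)
  T - T0 = 958 - 218 = 740
  B / (T - T0) = 4702 / 740 = 6.354
  log(eta) = -2.68 + 6.354 = 3.674

3.674


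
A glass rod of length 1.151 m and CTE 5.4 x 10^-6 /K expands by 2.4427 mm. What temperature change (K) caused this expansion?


Rearrange dL = alpha * L0 * dT for dT:
  dT = dL / (alpha * L0)
  dL (m) = 2.4427 / 1000 = 0.0024427
  dT = 0.0024427 / ((5.4 x 10^-6) * 1.151) = 393.0 K

393.0 K


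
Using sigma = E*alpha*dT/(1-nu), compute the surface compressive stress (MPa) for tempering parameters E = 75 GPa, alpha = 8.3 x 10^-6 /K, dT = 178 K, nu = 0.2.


Tempering stress: sigma = E * alpha * dT / (1 - nu)
  E (MPa) = 75 * 1000 = 75000
  Numerator = 75000 * (8.3 x 10^-6) * 178 = 110.805
  Denominator = 1 - 0.2 = 0.8
  sigma = 110.805 / 0.8 = 138.5 MPa

138.5 MPa


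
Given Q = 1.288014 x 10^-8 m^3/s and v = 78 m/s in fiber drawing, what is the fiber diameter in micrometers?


Cross-sectional area from continuity:
  A = Q / v = 1.288014 x 10^-8 / 78 = 1.6513 x 10^-10 m^2
Diameter from circular cross-section:
  d = sqrt(4A / pi) * 10^6 (m -> um)
  d = sqrt(4 * 1.6513 x 10^-10 / pi) * 10^6 = 14.5 um

14.5 um


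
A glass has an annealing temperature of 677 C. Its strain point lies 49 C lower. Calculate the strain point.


Strain point = annealing point - difference:
  T_strain = 677 - 49 = 628 C

628 C


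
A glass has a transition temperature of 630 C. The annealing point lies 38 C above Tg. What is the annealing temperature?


The annealing temperature is Tg plus the offset:
  T_anneal = 630 + 38 = 668 C

668 C


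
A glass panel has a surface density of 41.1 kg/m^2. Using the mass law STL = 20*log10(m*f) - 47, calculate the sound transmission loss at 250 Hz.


Mass law: STL = 20 * log10(m * f) - 47
  m * f = 41.1 * 250 = 10275
  log10(10275) = 4.01178
  STL = 20 * 4.01178 - 47 = 80.2356 - 47 = 33.2 dB

33.2 dB


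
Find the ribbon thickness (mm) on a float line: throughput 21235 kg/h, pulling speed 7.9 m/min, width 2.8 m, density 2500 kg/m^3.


Ribbon cross-section from mass balance:
  Volume rate = throughput / density = 21235 / 2500 = 8.494 m^3/h
  thickness = volume rate / (speed * 60 * width), i.e.
  thickness = throughput / (60 * speed * width * density) * 1000
  thickness = 21235 / (60 * 7.9 * 2.8 * 2500) * 1000 = 6.4 mm

6.4 mm


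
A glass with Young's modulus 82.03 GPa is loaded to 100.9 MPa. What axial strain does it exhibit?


Rearrange E = sigma / epsilon:
  epsilon = sigma / E
  E (MPa) = 82.03 * 1000 = 82030
  epsilon = 100.9 / 82030 = 0.00123

0.00123


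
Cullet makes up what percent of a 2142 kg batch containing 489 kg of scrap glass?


Cullet ratio = (cullet mass / total batch mass) * 100
  Ratio = 489 / 2142 * 100 = 22.83%

22.83%


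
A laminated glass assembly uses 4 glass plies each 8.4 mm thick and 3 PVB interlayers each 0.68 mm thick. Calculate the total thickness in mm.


Total thickness = glass contribution + PVB contribution
  Glass: 4 * 8.4 = 33.6 mm
  PVB: 3 * 0.68 = 2.04 mm
  Total = 33.6 + 2.04 = 35.64 mm

35.64 mm


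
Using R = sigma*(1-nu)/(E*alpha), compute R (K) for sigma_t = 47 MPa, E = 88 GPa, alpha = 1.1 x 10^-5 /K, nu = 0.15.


Thermal shock resistance: R = sigma * (1 - nu) / (E * alpha)
  Numerator = 47 * (1 - 0.15) = 39.95
  Denominator = 88 * 1000 * (1.1 x 10^-5) = 0.968
  R = 39.95 / 0.968 = 41.3 K

41.3 K


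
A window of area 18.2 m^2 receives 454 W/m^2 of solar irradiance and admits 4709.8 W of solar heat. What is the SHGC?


Rearrange Q = Area * SHGC * Irradiance:
  SHGC = Q / (Area * Irradiance)
  SHGC = 4709.8 / (18.2 * 454) = 0.57

0.57


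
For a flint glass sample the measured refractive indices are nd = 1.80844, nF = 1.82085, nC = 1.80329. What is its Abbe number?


Abbe number formula: Vd = (nd - 1) / (nF - nC)
  nd - 1 = 1.80844 - 1 = 0.80844
  nF - nC = 1.82085 - 1.80329 = 0.01756
  Vd = 0.80844 / 0.01756 = 46.04

46.04


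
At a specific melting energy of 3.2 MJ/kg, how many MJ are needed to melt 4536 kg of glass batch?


Total energy = mass * specific energy
  E = 4536 * 3.2 = 14515.2 MJ

14515.2 MJ


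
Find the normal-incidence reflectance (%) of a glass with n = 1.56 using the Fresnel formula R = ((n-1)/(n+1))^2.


Fresnel reflectance at normal incidence:
  R = ((n - 1)/(n + 1))^2
  (n - 1)/(n + 1) = (1.56 - 1)/(1.56 + 1) = 0.21875
  R = 0.21875^2 = 0.0478516
  R(%) = 0.0478516 * 100 = 4.785%

4.785%


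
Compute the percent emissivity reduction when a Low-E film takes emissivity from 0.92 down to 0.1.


Percentage reduction = (1 - coated/uncoated) * 100
  Ratio = 0.1 / 0.92 = 0.1087
  Reduction = (1 - 0.1087) * 100 = 89.1%

89.1%


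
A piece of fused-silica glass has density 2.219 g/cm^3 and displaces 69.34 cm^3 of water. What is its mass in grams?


Rearrange rho = m / V:
  m = rho * V
  m = 2.219 * 69.34 = 153.865 g

153.865 g


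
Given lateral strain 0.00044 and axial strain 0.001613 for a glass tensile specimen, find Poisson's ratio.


Poisson's ratio: nu = lateral strain / axial strain
  nu = 0.00044 / 0.001613 = 0.2728

0.2728


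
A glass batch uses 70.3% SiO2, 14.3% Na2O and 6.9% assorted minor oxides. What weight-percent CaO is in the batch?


Pieces sum to 100%:
  CaO = 100 - (SiO2 + Na2O + others)
  CaO = 100 - (70.3 + 14.3 + 6.9) = 8.5%

8.5%


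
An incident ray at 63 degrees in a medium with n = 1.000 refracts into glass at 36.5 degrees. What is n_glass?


Apply Snell's law: n1 * sin(theta1) = n2 * sin(theta2)
  n2 = n1 * sin(theta1) / sin(theta2)
  sin(63) = 0.891007
  sin(36.5) = 0.594823
  n2 = 1.000 * 0.891007 / 0.594823 = 1.4979

1.4979


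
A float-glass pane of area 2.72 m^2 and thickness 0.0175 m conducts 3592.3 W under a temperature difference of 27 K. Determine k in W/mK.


Fourier's law rearranged: k = Q * t / (A * dT)
  Numerator = 3592.3 * 0.0175 = 62.86525
  Denominator = 2.72 * 27 = 73.44
  k = 62.86525 / 73.44 = 0.856 W/mK

0.856 W/mK


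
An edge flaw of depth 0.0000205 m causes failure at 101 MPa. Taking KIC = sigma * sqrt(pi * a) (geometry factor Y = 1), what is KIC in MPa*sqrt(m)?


Fracture toughness: KIC = sigma * sqrt(pi * a)
  pi * a = pi * 0.0000205 = 0.000064403
  sqrt(pi * a) = 0.008025
  KIC = 101 * 0.008025 = 0.811 MPa*sqrt(m)

0.811 MPa*sqrt(m)


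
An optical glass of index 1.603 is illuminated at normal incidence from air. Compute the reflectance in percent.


Fresnel reflectance at normal incidence:
  R = ((n - 1)/(n + 1))^2
  (n - 1)/(n + 1) = (1.603 - 1)/(1.603 + 1) = 0.231656
  R = 0.231656^2 = 0.0536645
  R(%) = 0.0536645 * 100 = 5.366%

5.366%


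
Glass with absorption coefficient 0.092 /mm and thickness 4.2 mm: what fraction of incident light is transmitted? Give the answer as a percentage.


Beer-Lambert law: T = exp(-alpha * thickness)
  exponent = -0.092 * 4.2 = -0.3864
  T = exp(-0.3864) = 0.6795
  Percentage = 0.6795 * 100 = 67.95%

67.95%


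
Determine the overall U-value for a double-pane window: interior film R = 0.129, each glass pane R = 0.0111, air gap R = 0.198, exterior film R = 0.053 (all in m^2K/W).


Total thermal resistance (series):
  R_total = R_in + R_glass + R_air + R_glass + R_out
  R_total = 0.129 + 0.0111 + 0.198 + 0.0111 + 0.053 = 0.4022 m^2K/W
U-value = 1 / R_total = 1 / 0.4022 = 2.486 W/m^2K

2.486 W/m^2K


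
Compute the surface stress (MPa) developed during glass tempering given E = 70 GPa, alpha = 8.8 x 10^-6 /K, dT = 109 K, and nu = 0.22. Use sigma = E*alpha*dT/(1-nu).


Tempering stress: sigma = E * alpha * dT / (1 - nu)
  E (MPa) = 70 * 1000 = 70000
  Numerator = 70000 * (8.8 x 10^-6) * 109 = 67.144
  Denominator = 1 - 0.22 = 0.78
  sigma = 67.144 / 0.78 = 86.1 MPa

86.1 MPa


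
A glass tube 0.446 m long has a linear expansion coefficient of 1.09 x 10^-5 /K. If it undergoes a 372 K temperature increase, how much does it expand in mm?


Thermal expansion formula: dL = alpha * L0 * dT
  dL = (1.09 x 10^-5) * 0.446 * 372 = 0.00180844 m
Convert to mm: 0.00180844 * 1000 = 1.8084 mm

1.8084 mm


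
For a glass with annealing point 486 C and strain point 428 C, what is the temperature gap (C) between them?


Gap = T_anneal - T_strain:
  gap = 486 - 428 = 58 C

58 C


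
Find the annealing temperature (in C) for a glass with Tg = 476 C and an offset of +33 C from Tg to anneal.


The annealing temperature is Tg plus the offset:
  T_anneal = 476 + 33 = 509 C

509 C


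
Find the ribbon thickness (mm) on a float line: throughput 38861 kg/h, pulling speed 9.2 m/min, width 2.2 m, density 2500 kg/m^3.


Ribbon cross-section from mass balance:
  Volume rate = throughput / density = 38861 / 2500 = 15.5444 m^3/h
  thickness = volume rate / (speed * 60 * width), i.e.
  thickness = throughput / (60 * speed * width * density) * 1000
  thickness = 38861 / (60 * 9.2 * 2.2 * 2500) * 1000 = 12.8 mm

12.8 mm


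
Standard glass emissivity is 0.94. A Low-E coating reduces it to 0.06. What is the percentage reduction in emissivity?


Percentage reduction = (1 - coated/uncoated) * 100
  Ratio = 0.06 / 0.94 = 0.0638
  Reduction = (1 - 0.0638) * 100 = 93.6%

93.6%


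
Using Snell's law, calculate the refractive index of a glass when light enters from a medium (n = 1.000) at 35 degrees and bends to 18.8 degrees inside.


Apply Snell's law: n1 * sin(theta1) = n2 * sin(theta2)
  n2 = n1 * sin(theta1) / sin(theta2)
  sin(35) = 0.573576
  sin(18.8) = 0.322266
  n2 = 1.000 * 0.573576 / 0.322266 = 1.7798

1.7798


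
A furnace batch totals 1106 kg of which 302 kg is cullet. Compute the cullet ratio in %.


Cullet ratio = (cullet mass / total batch mass) * 100
  Ratio = 302 / 1106 * 100 = 27.31%

27.31%


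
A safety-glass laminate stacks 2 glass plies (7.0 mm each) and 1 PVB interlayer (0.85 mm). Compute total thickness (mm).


Total thickness = glass contribution + PVB contribution
  Glass: 2 * 7.0 = 14.0 mm
  PVB: 1 * 0.85 = 0.85 mm
  Total = 14.0 + 0.85 = 14.85 mm

14.85 mm


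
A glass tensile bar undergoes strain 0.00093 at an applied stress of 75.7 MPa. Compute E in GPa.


Young's modulus: E = stress / strain
  E = 75.7 MPa / 0.00093 = 81397.85 MPa
Convert to GPa: 81397.85 / 1000 = 81.4 GPa

81.4 GPa


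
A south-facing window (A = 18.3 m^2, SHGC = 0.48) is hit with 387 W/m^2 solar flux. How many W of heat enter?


Solar heat gain: Q = Area * SHGC * Irradiance
  Q = 18.3 * 0.48 * 387 = 3399.4 W

3399.4 W


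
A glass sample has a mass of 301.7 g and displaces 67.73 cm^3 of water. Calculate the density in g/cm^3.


Use the definition of density:
  rho = mass / volume
  rho = 301.7 / 67.73 = 4.454 g/cm^3

4.454 g/cm^3


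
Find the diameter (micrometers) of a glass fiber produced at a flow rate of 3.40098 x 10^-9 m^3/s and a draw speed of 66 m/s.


Cross-sectional area from continuity:
  A = Q / v = 3.40098 x 10^-9 / 66 = 5.153 x 10^-11 m^2
Diameter from circular cross-section:
  d = sqrt(4A / pi) * 10^6 (m -> um)
  d = sqrt(4 * 5.153 x 10^-11 / pi) * 10^6 = 8.1 um

8.1 um


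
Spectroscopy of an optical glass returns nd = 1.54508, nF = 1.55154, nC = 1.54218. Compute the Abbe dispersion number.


Abbe number formula: Vd = (nd - 1) / (nF - nC)
  nd - 1 = 1.54508 - 1 = 0.54508
  nF - nC = 1.55154 - 1.54218 = 0.00936
  Vd = 0.54508 / 0.00936 = 58.24

58.24


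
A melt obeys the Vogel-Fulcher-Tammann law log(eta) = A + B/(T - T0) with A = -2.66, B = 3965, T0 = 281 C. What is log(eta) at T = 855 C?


VFT equation: log(eta) = A + B / (T - T0)
  T - T0 = 855 - 281 = 574
  B / (T - T0) = 3965 / 574 = 6.908
  log(eta) = -2.66 + 6.908 = 4.248

4.248


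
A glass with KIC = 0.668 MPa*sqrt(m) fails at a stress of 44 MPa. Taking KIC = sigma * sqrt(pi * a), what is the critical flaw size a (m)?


Rearrange KIC = sigma * sqrt(pi * a):
  sqrt(pi * a) = KIC / sigma
  sqrt(pi * a) = 0.668 / 44 = 0.015182
  a = (KIC / sigma)^2 / pi
  a = 0.015182^2 / pi = 0.0000734 m

0.0000734 m


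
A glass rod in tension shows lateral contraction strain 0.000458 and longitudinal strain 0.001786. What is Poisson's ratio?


Poisson's ratio: nu = lateral strain / axial strain
  nu = 0.000458 / 0.001786 = 0.2564

0.2564


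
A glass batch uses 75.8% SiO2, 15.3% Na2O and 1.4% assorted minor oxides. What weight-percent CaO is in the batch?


Pieces sum to 100%:
  CaO = 100 - (SiO2 + Na2O + others)
  CaO = 100 - (75.8 + 15.3 + 1.4) = 7.5%

7.5%


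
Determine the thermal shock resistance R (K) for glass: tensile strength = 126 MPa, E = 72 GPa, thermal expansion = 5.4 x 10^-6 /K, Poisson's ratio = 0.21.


Thermal shock resistance: R = sigma * (1 - nu) / (E * alpha)
  Numerator = 126 * (1 - 0.21) = 99.54
  Denominator = 72 * 1000 * (5.4 x 10^-6) = 0.3888
  R = 99.54 / 0.3888 = 256.0 K

256.0 K


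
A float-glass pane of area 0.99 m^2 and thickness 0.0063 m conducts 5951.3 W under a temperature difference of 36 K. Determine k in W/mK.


Fourier's law rearranged: k = Q * t / (A * dT)
  Numerator = 5951.3 * 0.0063 = 37.49319
  Denominator = 0.99 * 36 = 35.64
  k = 37.49319 / 35.64 = 1.052 W/mK

1.052 W/mK


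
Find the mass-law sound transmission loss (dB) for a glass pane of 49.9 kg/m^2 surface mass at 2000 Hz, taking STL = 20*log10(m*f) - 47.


Mass law: STL = 20 * log10(m * f) - 47
  m * f = 49.9 * 2000 = 99800
  log10(99800) = 4.99913
  STL = 20 * 4.99913 - 47 = 99.9826 - 47 = 53.0 dB

53.0 dB


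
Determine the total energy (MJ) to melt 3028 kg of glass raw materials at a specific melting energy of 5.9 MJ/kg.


Total energy = mass * specific energy
  E = 3028 * 5.9 = 17865.2 MJ

17865.2 MJ


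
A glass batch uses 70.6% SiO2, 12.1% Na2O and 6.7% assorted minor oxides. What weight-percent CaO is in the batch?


Pieces sum to 100%:
  CaO = 100 - (SiO2 + Na2O + others)
  CaO = 100 - (70.6 + 12.1 + 6.7) = 10.6%

10.6%


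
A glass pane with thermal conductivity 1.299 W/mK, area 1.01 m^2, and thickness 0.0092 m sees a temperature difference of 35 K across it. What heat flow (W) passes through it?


Fourier's law: Q = k * A * dT / t
  Q = 1.299 * 1.01 * 35 / 0.0092
  Q = 45.91965 / 0.0092 = 4991.3 W

4991.3 W


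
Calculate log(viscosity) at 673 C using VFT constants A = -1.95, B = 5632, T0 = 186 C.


VFT equation: log(eta) = A + B / (T - T0)
  T - T0 = 673 - 186 = 487
  B / (T - T0) = 5632 / 487 = 11.565
  log(eta) = -1.95 + 11.565 = 9.615

9.615


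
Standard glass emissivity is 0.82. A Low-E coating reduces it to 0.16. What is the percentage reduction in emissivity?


Percentage reduction = (1 - coated/uncoated) * 100
  Ratio = 0.16 / 0.82 = 0.1951
  Reduction = (1 - 0.1951) * 100 = 80.5%

80.5%


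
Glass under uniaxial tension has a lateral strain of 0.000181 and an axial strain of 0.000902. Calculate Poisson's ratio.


Poisson's ratio: nu = lateral strain / axial strain
  nu = 0.000181 / 0.000902 = 0.2007

0.2007


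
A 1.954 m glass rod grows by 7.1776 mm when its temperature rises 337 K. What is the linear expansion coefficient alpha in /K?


Rearrange dL = alpha * L0 * dT for alpha:
  alpha = dL / (L0 * dT)
  alpha = (7.1776 / 1000) / (1.954 * 337) = 0.0000109 /K = 1.09 x 10^-5 /K

1.09 x 10^-5 /K


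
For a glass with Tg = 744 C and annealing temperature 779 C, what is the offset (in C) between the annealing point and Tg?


Offset = T_anneal - Tg:
  offset = 779 - 744 = 35 C

35 C


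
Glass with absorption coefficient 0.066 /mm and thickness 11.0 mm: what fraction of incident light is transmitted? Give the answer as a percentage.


Beer-Lambert law: T = exp(-alpha * thickness)
  exponent = -0.066 * 11.0 = -0.726
  T = exp(-0.726) = 0.4838
  Percentage = 0.4838 * 100 = 48.38%

48.38%


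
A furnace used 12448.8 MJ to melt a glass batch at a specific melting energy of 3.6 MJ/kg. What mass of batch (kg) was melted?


Rearrange E = m * s for m:
  m = E / s
  m = 12448.8 / 3.6 = 3458.0 kg

3458.0 kg


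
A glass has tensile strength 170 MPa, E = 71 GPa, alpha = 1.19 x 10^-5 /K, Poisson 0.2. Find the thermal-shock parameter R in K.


Thermal shock resistance: R = sigma * (1 - nu) / (E * alpha)
  Numerator = 170 * (1 - 0.2) = 136.0
  Denominator = 71 * 1000 * (1.19 x 10^-5) = 0.8449
  R = 136.0 / 0.8449 = 161.0 K

161.0 K


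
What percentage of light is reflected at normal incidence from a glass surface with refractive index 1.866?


Fresnel reflectance at normal incidence:
  R = ((n - 1)/(n + 1))^2
  (n - 1)/(n + 1) = (1.866 - 1)/(1.866 + 1) = 0.302163
  R = 0.302163^2 = 0.0913025
  R(%) = 0.0913025 * 100 = 9.13%

9.13%


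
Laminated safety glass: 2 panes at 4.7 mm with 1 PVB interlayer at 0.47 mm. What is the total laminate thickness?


Total thickness = glass contribution + PVB contribution
  Glass: 2 * 4.7 = 9.4 mm
  PVB: 1 * 0.47 = 0.47 mm
  Total = 9.4 + 0.47 = 9.87 mm

9.87 mm


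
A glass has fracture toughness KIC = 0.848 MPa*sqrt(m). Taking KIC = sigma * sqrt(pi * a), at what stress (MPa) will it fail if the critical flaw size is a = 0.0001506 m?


Rearrange KIC = sigma * sqrt(pi * a):
  sigma = KIC / sqrt(pi * a)
  sqrt(pi * 0.0001506) = 0.021751
  sigma = 0.848 / 0.021751 = 38.99 MPa

38.99 MPa


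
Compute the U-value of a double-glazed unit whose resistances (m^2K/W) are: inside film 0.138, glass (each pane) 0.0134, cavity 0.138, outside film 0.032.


Total thermal resistance (series):
  R_total = R_in + R_glass + R_air + R_glass + R_out
  R_total = 0.138 + 0.0134 + 0.138 + 0.0134 + 0.032 = 0.3348 m^2K/W
U-value = 1 / R_total = 1 / 0.3348 = 2.987 W/m^2K

2.987 W/m^2K


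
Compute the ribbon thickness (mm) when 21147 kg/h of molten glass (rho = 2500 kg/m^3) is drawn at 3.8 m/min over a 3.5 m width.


Ribbon cross-section from mass balance:
  Volume rate = throughput / density = 21147 / 2500 = 8.4588 m^3/h
  thickness = volume rate / (speed * 60 * width), i.e.
  thickness = throughput / (60 * speed * width * density) * 1000
  thickness = 21147 / (60 * 3.8 * 3.5 * 2500) * 1000 = 10.6 mm

10.6 mm


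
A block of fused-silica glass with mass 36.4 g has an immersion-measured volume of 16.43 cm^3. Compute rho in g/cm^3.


Use the definition of density:
  rho = mass / volume
  rho = 36.4 / 16.43 = 2.215 g/cm^3

2.215 g/cm^3


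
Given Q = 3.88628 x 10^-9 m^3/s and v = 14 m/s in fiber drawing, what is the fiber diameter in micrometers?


Cross-sectional area from continuity:
  A = Q / v = 3.88628 x 10^-9 / 14 = 2.775914 x 10^-10 m^2
Diameter from circular cross-section:
  d = sqrt(4A / pi) * 10^6 (m -> um)
  d = sqrt(4 * 2.775914 x 10^-10 / pi) * 10^6 = 18.8 um

18.8 um


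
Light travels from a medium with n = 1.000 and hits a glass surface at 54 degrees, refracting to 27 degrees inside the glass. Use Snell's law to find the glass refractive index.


Apply Snell's law: n1 * sin(theta1) = n2 * sin(theta2)
  n2 = n1 * sin(theta1) / sin(theta2)
  sin(54) = 0.809017
  sin(27) = 0.45399
  n2 = 1.000 * 0.809017 / 0.45399 = 1.782

1.782


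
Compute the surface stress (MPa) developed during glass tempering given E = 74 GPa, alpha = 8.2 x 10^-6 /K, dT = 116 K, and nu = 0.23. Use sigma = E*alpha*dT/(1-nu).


Tempering stress: sigma = E * alpha * dT / (1 - nu)
  E (MPa) = 74 * 1000 = 74000
  Numerator = 74000 * (8.2 x 10^-6) * 116 = 70.3888
  Denominator = 1 - 0.23 = 0.77
  sigma = 70.3888 / 0.77 = 91.4 MPa

91.4 MPa


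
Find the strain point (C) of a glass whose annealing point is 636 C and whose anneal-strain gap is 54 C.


Strain point = annealing point - difference:
  T_strain = 636 - 54 = 582 C

582 C


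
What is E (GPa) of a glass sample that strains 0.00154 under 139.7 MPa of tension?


Young's modulus: E = stress / strain
  E = 139.7 MPa / 0.00154 = 90714.29 MPa
Convert to GPa: 90714.29 / 1000 = 90.71 GPa

90.71 GPa


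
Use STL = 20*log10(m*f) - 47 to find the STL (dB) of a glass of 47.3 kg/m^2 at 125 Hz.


Mass law: STL = 20 * log10(m * f) - 47
  m * f = 47.3 * 125 = 5912.5
  log10(5912.5) = 3.77177
  STL = 20 * 3.77177 - 47 = 75.4354 - 47 = 28.4 dB

28.4 dB


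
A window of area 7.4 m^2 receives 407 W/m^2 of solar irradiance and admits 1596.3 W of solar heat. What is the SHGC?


Rearrange Q = Area * SHGC * Irradiance:
  SHGC = Q / (Area * Irradiance)
  SHGC = 1596.3 / (7.4 * 407) = 0.53

0.53


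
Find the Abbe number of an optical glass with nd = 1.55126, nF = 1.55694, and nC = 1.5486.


Abbe number formula: Vd = (nd - 1) / (nF - nC)
  nd - 1 = 1.55126 - 1 = 0.55126
  nF - nC = 1.55694 - 1.5486 = 0.00834
  Vd = 0.55126 / 0.00834 = 66.1

66.1


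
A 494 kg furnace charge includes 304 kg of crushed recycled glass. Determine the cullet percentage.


Cullet ratio = (cullet mass / total batch mass) * 100
  Ratio = 304 / 494 * 100 = 61.54%

61.54%


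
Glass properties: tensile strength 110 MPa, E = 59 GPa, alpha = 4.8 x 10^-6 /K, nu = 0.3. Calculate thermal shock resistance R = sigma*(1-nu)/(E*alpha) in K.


Thermal shock resistance: R = sigma * (1 - nu) / (E * alpha)
  Numerator = 110 * (1 - 0.3) = 77.0
  Denominator = 59 * 1000 * (4.8 x 10^-6) = 0.2832
  R = 77.0 / 0.2832 = 271.9 K

271.9 K


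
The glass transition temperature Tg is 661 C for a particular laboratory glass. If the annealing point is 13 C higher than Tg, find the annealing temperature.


The annealing temperature is Tg plus the offset:
  T_anneal = 661 + 13 = 674 C

674 C


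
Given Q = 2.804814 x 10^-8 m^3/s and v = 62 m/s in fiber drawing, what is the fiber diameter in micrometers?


Cross-sectional area from continuity:
  A = Q / v = 2.804814 x 10^-8 / 62 = 4.523894 x 10^-10 m^2
Diameter from circular cross-section:
  d = sqrt(4A / pi) * 10^6 (m -> um)
  d = sqrt(4 * 4.523894 x 10^-10 / pi) * 10^6 = 24.0 um

24.0 um


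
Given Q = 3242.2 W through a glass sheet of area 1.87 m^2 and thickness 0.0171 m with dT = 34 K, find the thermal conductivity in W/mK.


Fourier's law rearranged: k = Q * t / (A * dT)
  Numerator = 3242.2 * 0.0171 = 55.44162
  Denominator = 1.87 * 34 = 63.58
  k = 55.44162 / 63.58 = 0.872 W/mK

0.872 W/mK
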